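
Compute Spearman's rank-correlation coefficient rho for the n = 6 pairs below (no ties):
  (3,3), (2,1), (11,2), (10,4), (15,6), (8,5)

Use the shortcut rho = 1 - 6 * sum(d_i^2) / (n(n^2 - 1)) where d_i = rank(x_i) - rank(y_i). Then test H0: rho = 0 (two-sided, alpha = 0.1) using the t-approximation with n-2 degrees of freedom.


Step 1: Rank x and y separately (midranks; no ties here).
rank(x): 3->2, 2->1, 11->5, 10->4, 15->6, 8->3
rank(y): 3->3, 1->1, 2->2, 4->4, 6->6, 5->5
Step 2: d_i = R_x(i) - R_y(i); compute d_i^2.
  (2-3)^2=1, (1-1)^2=0, (5-2)^2=9, (4-4)^2=0, (6-6)^2=0, (3-5)^2=4
sum(d^2) = 14.
Step 3: rho = 1 - 6*14 / (6*(6^2 - 1)) = 1 - 84/210 = 0.600000.
Step 4: Under H0, t = rho * sqrt((n-2)/(1-rho^2)) = 1.5000 ~ t(4).
Step 5: Two-sided p-value from the t-distribution with 4 df = 0.208000.
Step 6: alpha = 0.1. fail to reject H0.

rho = 0.6000, p = 0.208000, fail to reject H0 at alpha = 0.1.


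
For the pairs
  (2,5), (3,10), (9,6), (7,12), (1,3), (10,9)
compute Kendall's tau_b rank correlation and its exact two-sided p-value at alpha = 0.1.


Step 1: Enumerate the 15 unordered pairs (i,j) with i<j and classify each by sign(x_j-x_i) * sign(y_j-y_i).
  (1,2):dx=+1,dy=+5->C; (1,3):dx=+7,dy=+1->C; (1,4):dx=+5,dy=+7->C; (1,5):dx=-1,dy=-2->C
  (1,6):dx=+8,dy=+4->C; (2,3):dx=+6,dy=-4->D; (2,4):dx=+4,dy=+2->C; (2,5):dx=-2,dy=-7->C
  (2,6):dx=+7,dy=-1->D; (3,4):dx=-2,dy=+6->D; (3,5):dx=-8,dy=-3->C; (3,6):dx=+1,dy=+3->C
  (4,5):dx=-6,dy=-9->C; (4,6):dx=+3,dy=-3->D; (5,6):dx=+9,dy=+6->C
Step 2: C = 11, D = 4, total pairs = 15.
Step 3: tau = (C - D)/(n(n-1)/2) = (11 - 4)/15 = 0.466667.
Step 4: Exact two-sided p-value (enumerate n! = 720 permutations of y under H0): p = 0.272222.
Step 5: alpha = 0.1. fail to reject H0.

tau_b = 0.4667 (C=11, D=4), p = 0.272222, fail to reject H0.


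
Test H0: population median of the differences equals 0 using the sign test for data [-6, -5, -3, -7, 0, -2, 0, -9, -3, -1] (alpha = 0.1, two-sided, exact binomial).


Step 1: Discard zero differences. Original n = 10; n_eff = number of nonzero differences = 8.
Nonzero differences (with sign): -6, -5, -3, -7, -2, -9, -3, -1
Step 2: Count signs: positive = 0, negative = 8.
Step 3: Under H0: P(positive) = 0.5, so the number of positives S ~ Bin(8, 0.5).
Step 4: Two-sided exact p-value = sum of Bin(8,0.5) probabilities at or below the observed probability = 0.007812.
Step 5: alpha = 0.1. reject H0.

n_eff = 8, pos = 0, neg = 8, p = 0.007812, reject H0.


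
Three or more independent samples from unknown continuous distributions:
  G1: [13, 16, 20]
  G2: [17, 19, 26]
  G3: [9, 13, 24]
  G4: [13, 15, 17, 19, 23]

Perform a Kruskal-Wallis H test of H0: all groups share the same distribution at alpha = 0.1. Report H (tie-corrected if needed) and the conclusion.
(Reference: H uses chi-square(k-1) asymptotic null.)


Step 1: Combine all N = 14 observations and assign midranks.
sorted (value, group, rank): (9,G3,1), (13,G1,3), (13,G3,3), (13,G4,3), (15,G4,5), (16,G1,6), (17,G2,7.5), (17,G4,7.5), (19,G2,9.5), (19,G4,9.5), (20,G1,11), (23,G4,12), (24,G3,13), (26,G2,14)
Step 2: Sum ranks within each group.
R_1 = 20 (n_1 = 3)
R_2 = 31 (n_2 = 3)
R_3 = 17 (n_3 = 3)
R_4 = 37 (n_4 = 5)
Step 3: H = 12/(N(N+1)) * sum(R_i^2/n_i) - 3(N+1)
     = 12/(14*15) * (20^2/3 + 31^2/3 + 17^2/3 + 37^2/5) - 3*15
     = 0.057143 * 823.8 - 45
     = 2.074286.
Step 4: Ties present; correction factor C = 1 - 36/(14^3 - 14) = 0.986813. Corrected H = 2.074286 / 0.986813 = 2.102004.
Step 5: Under H0, H ~ chi^2(3); p-value = 0.551507.
Step 6: alpha = 0.1. fail to reject H0.

H = 2.1020, df = 3, p = 0.551507, fail to reject H0.


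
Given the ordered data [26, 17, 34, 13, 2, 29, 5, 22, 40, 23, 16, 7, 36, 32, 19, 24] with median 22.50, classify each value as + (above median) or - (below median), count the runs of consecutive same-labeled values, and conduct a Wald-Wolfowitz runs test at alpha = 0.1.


Step 1: Compute median = 22.50; label A = above, B = below.
Labels in order: ABABBABBAABBAABA  (n_A = 8, n_B = 8)
Step 2: Count runs R = 11.
Step 3: Under H0 (random ordering), E[R] = 2*n_A*n_B/(n_A+n_B) + 1 = 2*8*8/16 + 1 = 9.0000.
        Var[R] = 2*n_A*n_B*(2*n_A*n_B - n_A - n_B) / ((n_A+n_B)^2 * (n_A+n_B-1)) = 14336/3840 = 3.7333.
        SD[R] = 1.9322.
Step 4: Continuity-corrected z = (R - 0.5 - E[R]) / SD[R] = (11 - 0.5 - 9.0000) / 1.9322 = 0.7763.
Step 5: Two-sided p-value via normal approximation = 2*(1 - Phi(|z|)) = 0.437558.
Step 6: alpha = 0.1. fail to reject H0.

R = 11, z = 0.7763, p = 0.437558, fail to reject H0.


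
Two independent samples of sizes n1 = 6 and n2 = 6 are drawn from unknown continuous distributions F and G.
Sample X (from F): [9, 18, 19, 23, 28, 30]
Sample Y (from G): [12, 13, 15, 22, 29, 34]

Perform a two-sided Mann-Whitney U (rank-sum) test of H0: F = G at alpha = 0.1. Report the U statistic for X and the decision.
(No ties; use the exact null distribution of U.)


Step 1: Combine and sort all 12 observations; assign midranks.
sorted (value, group): (9,X), (12,Y), (13,Y), (15,Y), (18,X), (19,X), (22,Y), (23,X), (28,X), (29,Y), (30,X), (34,Y)
ranks: 9->1, 12->2, 13->3, 15->4, 18->5, 19->6, 22->7, 23->8, 28->9, 29->10, 30->11, 34->12
Step 2: Rank sum for X: R1 = 1 + 5 + 6 + 8 + 9 + 11 = 40.
Step 3: U_X = R1 - n1(n1+1)/2 = 40 - 6*7/2 = 40 - 21 = 19.
       U_Y = n1*n2 - U_X = 36 - 19 = 17.
Step 4: No ties, so the exact null distribution of U (based on enumerating the C(12,6) = 924 equally likely rank assignments) gives the two-sided p-value.
Step 5: p-value = 0.937229; compare to alpha = 0.1. fail to reject H0.

U_X = 19, p = 0.937229, fail to reject H0 at alpha = 0.1.


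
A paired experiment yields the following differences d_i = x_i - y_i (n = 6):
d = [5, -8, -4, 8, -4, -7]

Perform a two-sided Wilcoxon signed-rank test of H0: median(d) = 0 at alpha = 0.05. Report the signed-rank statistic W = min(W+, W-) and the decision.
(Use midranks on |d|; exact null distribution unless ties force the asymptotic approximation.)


Step 1: Drop any zero differences (none here) and take |d_i|.
|d| = [5, 8, 4, 8, 4, 7]
Step 2: Midrank |d_i| (ties get averaged ranks).
ranks: |5|->3, |8|->5.5, |4|->1.5, |8|->5.5, |4|->1.5, |7|->4
Step 3: Attach original signs; sum ranks with positive sign and with negative sign.
W+ = 3 + 5.5 = 8.5
W- = 5.5 + 1.5 + 1.5 + 4 = 12.5
(Check: W+ + W- = 21 should equal n(n+1)/2 = 21.)
Step 4: Test statistic W = min(W+, W-) = 8.5.
Step 5: Ties in |d|, so use the tie-corrected normal approximation.
        E[W] = n(n+1)/4 = 6*7/4 = 10.5.
        Tie groups: |d|=4 (t=2), |d|=8 (t=2); sum(t^3 - t) = 12.
        Var[W] = n(n+1)(2n+1)/24 - sum(t^3-t)/48 = 546/24 - 12/48 = 22.5.
        z = (W - E[W]) / sqrt(Var[W]) = (8.5 - 10.5) / 4.7434 = -0.4216.
        Two-sided p = 2*Phi(z) = 0.673290.
Step 6: alpha = 0.05. fail to reject H0.

W+ = 8.5, W- = 12.5, W = min = 8.5, p = 0.673290, fail to reject H0.


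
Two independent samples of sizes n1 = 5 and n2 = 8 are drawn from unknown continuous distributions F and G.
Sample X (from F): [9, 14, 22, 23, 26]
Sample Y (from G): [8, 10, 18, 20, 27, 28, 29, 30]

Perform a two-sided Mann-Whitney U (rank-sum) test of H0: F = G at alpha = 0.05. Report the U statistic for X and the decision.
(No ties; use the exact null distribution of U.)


Step 1: Combine and sort all 13 observations; assign midranks.
sorted (value, group): (8,Y), (9,X), (10,Y), (14,X), (18,Y), (20,Y), (22,X), (23,X), (26,X), (27,Y), (28,Y), (29,Y), (30,Y)
ranks: 8->1, 9->2, 10->3, 14->4, 18->5, 20->6, 22->7, 23->8, 26->9, 27->10, 28->11, 29->12, 30->13
Step 2: Rank sum for X: R1 = 2 + 4 + 7 + 8 + 9 = 30.
Step 3: U_X = R1 - n1(n1+1)/2 = 30 - 5*6/2 = 30 - 15 = 15.
       U_Y = n1*n2 - U_X = 40 - 15 = 25.
Step 4: No ties, so the exact null distribution of U (based on enumerating the C(13,5) = 1287 equally likely rank assignments) gives the two-sided p-value.
Step 5: p-value = 0.523699; compare to alpha = 0.05. fail to reject H0.

U_X = 15, p = 0.523699, fail to reject H0 at alpha = 0.05.


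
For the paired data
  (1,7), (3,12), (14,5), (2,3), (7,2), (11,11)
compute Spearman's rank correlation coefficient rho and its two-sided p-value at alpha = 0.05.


Step 1: Rank x and y separately (midranks; no ties here).
rank(x): 1->1, 3->3, 14->6, 2->2, 7->4, 11->5
rank(y): 7->4, 12->6, 5->3, 3->2, 2->1, 11->5
Step 2: d_i = R_x(i) - R_y(i); compute d_i^2.
  (1-4)^2=9, (3-6)^2=9, (6-3)^2=9, (2-2)^2=0, (4-1)^2=9, (5-5)^2=0
sum(d^2) = 36.
Step 3: rho = 1 - 6*36 / (6*(6^2 - 1)) = 1 - 216/210 = -0.028571.
Step 4: Under H0, t = rho * sqrt((n-2)/(1-rho^2)) = -0.0572 ~ t(4).
Step 5: Two-sided p-value from the t-distribution with 4 df = 0.957155.
Step 6: alpha = 0.05. fail to reject H0.

rho = -0.0286, p = 0.957155, fail to reject H0 at alpha = 0.05.


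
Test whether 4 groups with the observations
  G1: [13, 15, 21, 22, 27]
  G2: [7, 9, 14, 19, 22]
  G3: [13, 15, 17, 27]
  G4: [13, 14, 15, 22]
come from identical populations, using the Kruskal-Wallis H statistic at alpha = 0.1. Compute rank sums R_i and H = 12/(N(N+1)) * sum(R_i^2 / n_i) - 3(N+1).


Step 1: Combine all N = 18 observations and assign midranks.
sorted (value, group, rank): (7,G2,1), (9,G2,2), (13,G1,4), (13,G3,4), (13,G4,4), (14,G2,6.5), (14,G4,6.5), (15,G1,9), (15,G3,9), (15,G4,9), (17,G3,11), (19,G2,12), (21,G1,13), (22,G1,15), (22,G2,15), (22,G4,15), (27,G1,17.5), (27,G3,17.5)
Step 2: Sum ranks within each group.
R_1 = 58.5 (n_1 = 5)
R_2 = 36.5 (n_2 = 5)
R_3 = 41.5 (n_3 = 4)
R_4 = 34.5 (n_4 = 4)
Step 3: H = 12/(N(N+1)) * sum(R_i^2/n_i) - 3(N+1)
     = 12/(18*19) * (58.5^2/5 + 36.5^2/5 + 41.5^2/4 + 34.5^2/4) - 3*19
     = 0.035088 * 1679.03 - 57
     = 1.913158.
Step 4: Ties present; correction factor C = 1 - 84/(18^3 - 18) = 0.985552. Corrected H = 1.913158 / 0.985552 = 1.941204.
Step 5: Under H0, H ~ chi^2(3); p-value = 0.584699.
Step 6: alpha = 0.1. fail to reject H0.

H = 1.9412, df = 3, p = 0.584699, fail to reject H0.


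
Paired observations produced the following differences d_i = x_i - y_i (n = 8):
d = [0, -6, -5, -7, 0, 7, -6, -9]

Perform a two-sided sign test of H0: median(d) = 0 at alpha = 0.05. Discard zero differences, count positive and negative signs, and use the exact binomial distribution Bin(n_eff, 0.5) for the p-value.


Step 1: Discard zero differences. Original n = 8; n_eff = number of nonzero differences = 6.
Nonzero differences (with sign): -6, -5, -7, +7, -6, -9
Step 2: Count signs: positive = 1, negative = 5.
Step 3: Under H0: P(positive) = 0.5, so the number of positives S ~ Bin(6, 0.5).
Step 4: Two-sided exact p-value = sum of Bin(6,0.5) probabilities at or below the observed probability = 0.218750.
Step 5: alpha = 0.05. fail to reject H0.

n_eff = 6, pos = 1, neg = 5, p = 0.218750, fail to reject H0.


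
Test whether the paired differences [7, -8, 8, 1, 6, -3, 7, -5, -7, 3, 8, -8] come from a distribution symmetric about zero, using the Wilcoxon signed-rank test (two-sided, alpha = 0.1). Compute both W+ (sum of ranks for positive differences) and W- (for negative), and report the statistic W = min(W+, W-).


Step 1: Drop any zero differences (none here) and take |d_i|.
|d| = [7, 8, 8, 1, 6, 3, 7, 5, 7, 3, 8, 8]
Step 2: Midrank |d_i| (ties get averaged ranks).
ranks: |7|->7, |8|->10.5, |8|->10.5, |1|->1, |6|->5, |3|->2.5, |7|->7, |5|->4, |7|->7, |3|->2.5, |8|->10.5, |8|->10.5
Step 3: Attach original signs; sum ranks with positive sign and with negative sign.
W+ = 7 + 10.5 + 1 + 5 + 7 + 2.5 + 10.5 = 43.5
W- = 10.5 + 2.5 + 4 + 7 + 10.5 = 34.5
(Check: W+ + W- = 78 should equal n(n+1)/2 = 78.)
Step 4: Test statistic W = min(W+, W-) = 34.5.
Step 5: Ties in |d|, so use the tie-corrected normal approximation.
        E[W] = n(n+1)/4 = 12*13/4 = 39.
        Tie groups: |d|=3 (t=2), |d|=7 (t=3), |d|=8 (t=4); sum(t^3 - t) = 90.
        Var[W] = n(n+1)(2n+1)/24 - sum(t^3-t)/48 = 3900/24 - 90/48 = 160.625.
        z = (W - E[W]) / sqrt(Var[W]) = (34.5 - 39) / 12.6738 = -0.3551.
        Two-sided p = 2*Phi(z) = 0.722542.
Step 6: alpha = 0.1. fail to reject H0.

W+ = 43.5, W- = 34.5, W = min = 34.5, p = 0.722542, fail to reject H0.


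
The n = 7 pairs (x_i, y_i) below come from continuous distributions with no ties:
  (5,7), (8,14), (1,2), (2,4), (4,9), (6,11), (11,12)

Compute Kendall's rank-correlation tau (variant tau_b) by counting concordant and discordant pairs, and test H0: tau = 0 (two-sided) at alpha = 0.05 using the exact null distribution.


Step 1: Enumerate the 21 unordered pairs (i,j) with i<j and classify each by sign(x_j-x_i) * sign(y_j-y_i).
  (1,2):dx=+3,dy=+7->C; (1,3):dx=-4,dy=-5->C; (1,4):dx=-3,dy=-3->C; (1,5):dx=-1,dy=+2->D
  (1,6):dx=+1,dy=+4->C; (1,7):dx=+6,dy=+5->C; (2,3):dx=-7,dy=-12->C; (2,4):dx=-6,dy=-10->C
  (2,5):dx=-4,dy=-5->C; (2,6):dx=-2,dy=-3->C; (2,7):dx=+3,dy=-2->D; (3,4):dx=+1,dy=+2->C
  (3,5):dx=+3,dy=+7->C; (3,6):dx=+5,dy=+9->C; (3,7):dx=+10,dy=+10->C; (4,5):dx=+2,dy=+5->C
  (4,6):dx=+4,dy=+7->C; (4,7):dx=+9,dy=+8->C; (5,6):dx=+2,dy=+2->C; (5,7):dx=+7,dy=+3->C
  (6,7):dx=+5,dy=+1->C
Step 2: C = 19, D = 2, total pairs = 21.
Step 3: tau = (C - D)/(n(n-1)/2) = (19 - 2)/21 = 0.809524.
Step 4: Exact two-sided p-value (enumerate n! = 5040 permutations of y under H0): p = 0.010714.
Step 5: alpha = 0.05. reject H0.

tau_b = 0.8095 (C=19, D=2), p = 0.010714, reject H0.


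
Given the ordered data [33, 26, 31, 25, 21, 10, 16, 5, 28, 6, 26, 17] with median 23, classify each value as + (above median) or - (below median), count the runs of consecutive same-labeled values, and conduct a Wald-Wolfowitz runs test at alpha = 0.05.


Step 1: Compute median = 23; label A = above, B = below.
Labels in order: AAAABBBBABAB  (n_A = 6, n_B = 6)
Step 2: Count runs R = 6.
Step 3: Under H0 (random ordering), E[R] = 2*n_A*n_B/(n_A+n_B) + 1 = 2*6*6/12 + 1 = 7.0000.
        Var[R] = 2*n_A*n_B*(2*n_A*n_B - n_A - n_B) / ((n_A+n_B)^2 * (n_A+n_B-1)) = 4320/1584 = 2.7273.
        SD[R] = 1.6514.
Step 4: Continuity-corrected z = (R + 0.5 - E[R]) / SD[R] = (6 + 0.5 - 7.0000) / 1.6514 = -0.3028.
Step 5: Two-sided p-value via normal approximation = 2*(1 - Phi(|z|)) = 0.762069.
Step 6: alpha = 0.05. fail to reject H0.

R = 6, z = -0.3028, p = 0.762069, fail to reject H0.


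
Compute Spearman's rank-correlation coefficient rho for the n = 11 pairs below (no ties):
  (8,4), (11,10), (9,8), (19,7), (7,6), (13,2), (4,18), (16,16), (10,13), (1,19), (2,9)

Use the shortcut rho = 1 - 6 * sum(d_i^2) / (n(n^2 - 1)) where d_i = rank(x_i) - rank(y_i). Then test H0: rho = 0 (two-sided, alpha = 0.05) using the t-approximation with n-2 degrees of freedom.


Step 1: Rank x and y separately (midranks; no ties here).
rank(x): 8->5, 11->8, 9->6, 19->11, 7->4, 13->9, 4->3, 16->10, 10->7, 1->1, 2->2
rank(y): 4->2, 10->7, 8->5, 7->4, 6->3, 2->1, 18->10, 16->9, 13->8, 19->11, 9->6
Step 2: d_i = R_x(i) - R_y(i); compute d_i^2.
  (5-2)^2=9, (8-7)^2=1, (6-5)^2=1, (11-4)^2=49, (4-3)^2=1, (9-1)^2=64, (3-10)^2=49, (10-9)^2=1, (7-8)^2=1, (1-11)^2=100, (2-6)^2=16
sum(d^2) = 292.
Step 3: rho = 1 - 6*292 / (11*(11^2 - 1)) = 1 - 1752/1320 = -0.327273.
Step 4: Under H0, t = rho * sqrt((n-2)/(1-rho^2)) = -1.0390 ~ t(9).
Step 5: Two-sided p-value from the t-distribution with 9 df = 0.325895.
Step 6: alpha = 0.05. fail to reject H0.

rho = -0.3273, p = 0.325895, fail to reject H0 at alpha = 0.05.


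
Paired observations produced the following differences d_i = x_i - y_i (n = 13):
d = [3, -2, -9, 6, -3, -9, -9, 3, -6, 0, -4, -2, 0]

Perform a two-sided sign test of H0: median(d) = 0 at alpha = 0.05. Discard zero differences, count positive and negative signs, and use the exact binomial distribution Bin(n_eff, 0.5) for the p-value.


Step 1: Discard zero differences. Original n = 13; n_eff = number of nonzero differences = 11.
Nonzero differences (with sign): +3, -2, -9, +6, -3, -9, -9, +3, -6, -4, -2
Step 2: Count signs: positive = 3, negative = 8.
Step 3: Under H0: P(positive) = 0.5, so the number of positives S ~ Bin(11, 0.5).
Step 4: Two-sided exact p-value = sum of Bin(11,0.5) probabilities at or below the observed probability = 0.226562.
Step 5: alpha = 0.05. fail to reject H0.

n_eff = 11, pos = 3, neg = 8, p = 0.226562, fail to reject H0.


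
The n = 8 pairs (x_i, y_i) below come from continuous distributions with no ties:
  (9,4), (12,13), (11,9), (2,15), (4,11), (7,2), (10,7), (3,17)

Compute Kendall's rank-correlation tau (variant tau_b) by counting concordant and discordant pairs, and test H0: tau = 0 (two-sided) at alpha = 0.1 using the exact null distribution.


Step 1: Enumerate the 28 unordered pairs (i,j) with i<j and classify each by sign(x_j-x_i) * sign(y_j-y_i).
  (1,2):dx=+3,dy=+9->C; (1,3):dx=+2,dy=+5->C; (1,4):dx=-7,dy=+11->D; (1,5):dx=-5,dy=+7->D
  (1,6):dx=-2,dy=-2->C; (1,7):dx=+1,dy=+3->C; (1,8):dx=-6,dy=+13->D; (2,3):dx=-1,dy=-4->C
  (2,4):dx=-10,dy=+2->D; (2,5):dx=-8,dy=-2->C; (2,6):dx=-5,dy=-11->C; (2,7):dx=-2,dy=-6->C
  (2,8):dx=-9,dy=+4->D; (3,4):dx=-9,dy=+6->D; (3,5):dx=-7,dy=+2->D; (3,6):dx=-4,dy=-7->C
  (3,7):dx=-1,dy=-2->C; (3,8):dx=-8,dy=+8->D; (4,5):dx=+2,dy=-4->D; (4,6):dx=+5,dy=-13->D
  (4,7):dx=+8,dy=-8->D; (4,8):dx=+1,dy=+2->C; (5,6):dx=+3,dy=-9->D; (5,7):dx=+6,dy=-4->D
  (5,8):dx=-1,dy=+6->D; (6,7):dx=+3,dy=+5->C; (6,8):dx=-4,dy=+15->D; (7,8):dx=-7,dy=+10->D
Step 2: C = 12, D = 16, total pairs = 28.
Step 3: tau = (C - D)/(n(n-1)/2) = (12 - 16)/28 = -0.142857.
Step 4: Exact two-sided p-value (enumerate n! = 40320 permutations of y under H0): p = 0.719544.
Step 5: alpha = 0.1. fail to reject H0.

tau_b = -0.1429 (C=12, D=16), p = 0.719544, fail to reject H0.


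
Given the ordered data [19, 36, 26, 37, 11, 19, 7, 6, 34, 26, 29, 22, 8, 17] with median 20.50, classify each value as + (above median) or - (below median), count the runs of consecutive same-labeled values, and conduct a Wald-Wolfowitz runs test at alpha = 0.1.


Step 1: Compute median = 20.50; label A = above, B = below.
Labels in order: BAAABBBBAAAABB  (n_A = 7, n_B = 7)
Step 2: Count runs R = 5.
Step 3: Under H0 (random ordering), E[R] = 2*n_A*n_B/(n_A+n_B) + 1 = 2*7*7/14 + 1 = 8.0000.
        Var[R] = 2*n_A*n_B*(2*n_A*n_B - n_A - n_B) / ((n_A+n_B)^2 * (n_A+n_B-1)) = 8232/2548 = 3.2308.
        SD[R] = 1.7974.
Step 4: Continuity-corrected z = (R + 0.5 - E[R]) / SD[R] = (5 + 0.5 - 8.0000) / 1.7974 = -1.3909.
Step 5: Two-sided p-value via normal approximation = 2*(1 - Phi(|z|)) = 0.164264.
Step 6: alpha = 0.1. fail to reject H0.

R = 5, z = -1.3909, p = 0.164264, fail to reject H0.


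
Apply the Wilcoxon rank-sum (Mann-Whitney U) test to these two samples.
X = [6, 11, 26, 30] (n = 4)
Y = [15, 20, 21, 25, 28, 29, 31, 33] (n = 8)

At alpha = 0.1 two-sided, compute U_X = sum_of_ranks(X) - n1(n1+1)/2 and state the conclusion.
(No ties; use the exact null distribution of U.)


Step 1: Combine and sort all 12 observations; assign midranks.
sorted (value, group): (6,X), (11,X), (15,Y), (20,Y), (21,Y), (25,Y), (26,X), (28,Y), (29,Y), (30,X), (31,Y), (33,Y)
ranks: 6->1, 11->2, 15->3, 20->4, 21->5, 25->6, 26->7, 28->8, 29->9, 30->10, 31->11, 33->12
Step 2: Rank sum for X: R1 = 1 + 2 + 7 + 10 = 20.
Step 3: U_X = R1 - n1(n1+1)/2 = 20 - 4*5/2 = 20 - 10 = 10.
       U_Y = n1*n2 - U_X = 32 - 10 = 22.
Step 4: No ties, so the exact null distribution of U (based on enumerating the C(12,4) = 495 equally likely rank assignments) gives the two-sided p-value.
Step 5: p-value = 0.367677; compare to alpha = 0.1. fail to reject H0.

U_X = 10, p = 0.367677, fail to reject H0 at alpha = 0.1.


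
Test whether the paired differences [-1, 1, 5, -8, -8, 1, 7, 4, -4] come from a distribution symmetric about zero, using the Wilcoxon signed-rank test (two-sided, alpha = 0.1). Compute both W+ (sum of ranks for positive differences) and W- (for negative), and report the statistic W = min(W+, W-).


Step 1: Drop any zero differences (none here) and take |d_i|.
|d| = [1, 1, 5, 8, 8, 1, 7, 4, 4]
Step 2: Midrank |d_i| (ties get averaged ranks).
ranks: |1|->2, |1|->2, |5|->6, |8|->8.5, |8|->8.5, |1|->2, |7|->7, |4|->4.5, |4|->4.5
Step 3: Attach original signs; sum ranks with positive sign and with negative sign.
W+ = 2 + 6 + 2 + 7 + 4.5 = 21.5
W- = 2 + 8.5 + 8.5 + 4.5 = 23.5
(Check: W+ + W- = 45 should equal n(n+1)/2 = 45.)
Step 4: Test statistic W = min(W+, W-) = 21.5.
Step 5: Ties in |d|, so use the tie-corrected normal approximation.
        E[W] = n(n+1)/4 = 9*10/4 = 22.5.
        Tie groups: |d|=1 (t=3), |d|=4 (t=2), |d|=8 (t=2); sum(t^3 - t) = 36.
        Var[W] = n(n+1)(2n+1)/24 - sum(t^3-t)/48 = 1710/24 - 36/48 = 70.5.
        z = (W - E[W]) / sqrt(Var[W]) = (21.5 - 22.5) / 8.3964 = -0.1191.
        Two-sided p = 2*Phi(z) = 0.905198.
Step 6: alpha = 0.1. fail to reject H0.

W+ = 21.5, W- = 23.5, W = min = 21.5, p = 0.905198, fail to reject H0.


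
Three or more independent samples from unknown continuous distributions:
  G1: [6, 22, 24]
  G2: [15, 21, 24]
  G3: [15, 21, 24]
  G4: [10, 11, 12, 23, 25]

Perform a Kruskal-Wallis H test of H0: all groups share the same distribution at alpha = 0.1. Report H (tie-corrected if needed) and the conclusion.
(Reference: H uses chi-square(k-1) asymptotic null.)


Step 1: Combine all N = 14 observations and assign midranks.
sorted (value, group, rank): (6,G1,1), (10,G4,2), (11,G4,3), (12,G4,4), (15,G2,5.5), (15,G3,5.5), (21,G2,7.5), (21,G3,7.5), (22,G1,9), (23,G4,10), (24,G1,12), (24,G2,12), (24,G3,12), (25,G4,14)
Step 2: Sum ranks within each group.
R_1 = 22 (n_1 = 3)
R_2 = 25 (n_2 = 3)
R_3 = 25 (n_3 = 3)
R_4 = 33 (n_4 = 5)
Step 3: H = 12/(N(N+1)) * sum(R_i^2/n_i) - 3(N+1)
     = 12/(14*15) * (22^2/3 + 25^2/3 + 25^2/3 + 33^2/5) - 3*15
     = 0.057143 * 795.8 - 45
     = 0.474286.
Step 4: Ties present; correction factor C = 1 - 36/(14^3 - 14) = 0.986813. Corrected H = 0.474286 / 0.986813 = 0.480624.
Step 5: Under H0, H ~ chi^2(3); p-value = 0.923127.
Step 6: alpha = 0.1. fail to reject H0.

H = 0.4806, df = 3, p = 0.923127, fail to reject H0.


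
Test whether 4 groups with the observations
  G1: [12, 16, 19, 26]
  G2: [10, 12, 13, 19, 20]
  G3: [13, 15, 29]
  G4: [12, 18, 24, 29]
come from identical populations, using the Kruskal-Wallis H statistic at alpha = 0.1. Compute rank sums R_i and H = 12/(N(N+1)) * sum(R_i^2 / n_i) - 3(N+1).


Step 1: Combine all N = 16 observations and assign midranks.
sorted (value, group, rank): (10,G2,1), (12,G1,3), (12,G2,3), (12,G4,3), (13,G2,5.5), (13,G3,5.5), (15,G3,7), (16,G1,8), (18,G4,9), (19,G1,10.5), (19,G2,10.5), (20,G2,12), (24,G4,13), (26,G1,14), (29,G3,15.5), (29,G4,15.5)
Step 2: Sum ranks within each group.
R_1 = 35.5 (n_1 = 4)
R_2 = 32 (n_2 = 5)
R_3 = 28 (n_3 = 3)
R_4 = 40.5 (n_4 = 4)
Step 3: H = 12/(N(N+1)) * sum(R_i^2/n_i) - 3(N+1)
     = 12/(16*17) * (35.5^2/4 + 32^2/5 + 28^2/3 + 40.5^2/4) - 3*17
     = 0.044118 * 1191.26 - 51
     = 1.555515.
Step 4: Ties present; correction factor C = 1 - 42/(16^3 - 16) = 0.989706. Corrected H = 1.555515 / 0.989706 = 1.571694.
Step 5: Under H0, H ~ chi^2(3); p-value = 0.665825.
Step 6: alpha = 0.1. fail to reject H0.

H = 1.5717, df = 3, p = 0.665825, fail to reject H0.


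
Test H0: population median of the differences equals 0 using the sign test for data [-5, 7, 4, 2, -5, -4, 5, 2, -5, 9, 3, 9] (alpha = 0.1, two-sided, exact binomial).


Step 1: Discard zero differences. Original n = 12; n_eff = number of nonzero differences = 12.
Nonzero differences (with sign): -5, +7, +4, +2, -5, -4, +5, +2, -5, +9, +3, +9
Step 2: Count signs: positive = 8, negative = 4.
Step 3: Under H0: P(positive) = 0.5, so the number of positives S ~ Bin(12, 0.5).
Step 4: Two-sided exact p-value = sum of Bin(12,0.5) probabilities at or below the observed probability = 0.387695.
Step 5: alpha = 0.1. fail to reject H0.

n_eff = 12, pos = 8, neg = 4, p = 0.387695, fail to reject H0.


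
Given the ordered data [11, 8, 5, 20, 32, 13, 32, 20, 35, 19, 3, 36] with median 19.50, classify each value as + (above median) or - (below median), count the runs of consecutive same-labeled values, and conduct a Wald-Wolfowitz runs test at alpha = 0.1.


Step 1: Compute median = 19.50; label A = above, B = below.
Labels in order: BBBAABAAABBA  (n_A = 6, n_B = 6)
Step 2: Count runs R = 6.
Step 3: Under H0 (random ordering), E[R] = 2*n_A*n_B/(n_A+n_B) + 1 = 2*6*6/12 + 1 = 7.0000.
        Var[R] = 2*n_A*n_B*(2*n_A*n_B - n_A - n_B) / ((n_A+n_B)^2 * (n_A+n_B-1)) = 4320/1584 = 2.7273.
        SD[R] = 1.6514.
Step 4: Continuity-corrected z = (R + 0.5 - E[R]) / SD[R] = (6 + 0.5 - 7.0000) / 1.6514 = -0.3028.
Step 5: Two-sided p-value via normal approximation = 2*(1 - Phi(|z|)) = 0.762069.
Step 6: alpha = 0.1. fail to reject H0.

R = 6, z = -0.3028, p = 0.762069, fail to reject H0.


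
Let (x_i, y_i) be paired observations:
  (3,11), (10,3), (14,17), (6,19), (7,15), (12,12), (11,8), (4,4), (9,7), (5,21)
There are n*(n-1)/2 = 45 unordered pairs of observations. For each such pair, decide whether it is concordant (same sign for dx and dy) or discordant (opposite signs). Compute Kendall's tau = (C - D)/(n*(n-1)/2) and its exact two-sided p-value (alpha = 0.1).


Step 1: Enumerate the 45 unordered pairs (i,j) with i<j and classify each by sign(x_j-x_i) * sign(y_j-y_i).
  (1,2):dx=+7,dy=-8->D; (1,3):dx=+11,dy=+6->C; (1,4):dx=+3,dy=+8->C; (1,5):dx=+4,dy=+4->C
  (1,6):dx=+9,dy=+1->C; (1,7):dx=+8,dy=-3->D; (1,8):dx=+1,dy=-7->D; (1,9):dx=+6,dy=-4->D
  (1,10):dx=+2,dy=+10->C; (2,3):dx=+4,dy=+14->C; (2,4):dx=-4,dy=+16->D; (2,5):dx=-3,dy=+12->D
  (2,6):dx=+2,dy=+9->C; (2,7):dx=+1,dy=+5->C; (2,8):dx=-6,dy=+1->D; (2,9):dx=-1,dy=+4->D
  (2,10):dx=-5,dy=+18->D; (3,4):dx=-8,dy=+2->D; (3,5):dx=-7,dy=-2->C; (3,6):dx=-2,dy=-5->C
  (3,7):dx=-3,dy=-9->C; (3,8):dx=-10,dy=-13->C; (3,9):dx=-5,dy=-10->C; (3,10):dx=-9,dy=+4->D
  (4,5):dx=+1,dy=-4->D; (4,6):dx=+6,dy=-7->D; (4,7):dx=+5,dy=-11->D; (4,8):dx=-2,dy=-15->C
  (4,9):dx=+3,dy=-12->D; (4,10):dx=-1,dy=+2->D; (5,6):dx=+5,dy=-3->D; (5,7):dx=+4,dy=-7->D
  (5,8):dx=-3,dy=-11->C; (5,9):dx=+2,dy=-8->D; (5,10):dx=-2,dy=+6->D; (6,7):dx=-1,dy=-4->C
  (6,8):dx=-8,dy=-8->C; (6,9):dx=-3,dy=-5->C; (6,10):dx=-7,dy=+9->D; (7,8):dx=-7,dy=-4->C
  (7,9):dx=-2,dy=-1->C; (7,10):dx=-6,dy=+13->D; (8,9):dx=+5,dy=+3->C; (8,10):dx=+1,dy=+17->C
  (9,10):dx=-4,dy=+14->D
Step 2: C = 22, D = 23, total pairs = 45.
Step 3: tau = (C - D)/(n(n-1)/2) = (22 - 23)/45 = -0.022222.
Step 4: Exact two-sided p-value (enumerate n! = 3628800 permutations of y under H0): p = 1.000000.
Step 5: alpha = 0.1. fail to reject H0.

tau_b = -0.0222 (C=22, D=23), p = 1.000000, fail to reject H0.


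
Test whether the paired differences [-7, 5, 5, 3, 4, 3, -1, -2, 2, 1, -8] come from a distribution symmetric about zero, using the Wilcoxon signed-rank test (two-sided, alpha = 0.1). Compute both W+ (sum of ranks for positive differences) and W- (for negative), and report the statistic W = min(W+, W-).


Step 1: Drop any zero differences (none here) and take |d_i|.
|d| = [7, 5, 5, 3, 4, 3, 1, 2, 2, 1, 8]
Step 2: Midrank |d_i| (ties get averaged ranks).
ranks: |7|->10, |5|->8.5, |5|->8.5, |3|->5.5, |4|->7, |3|->5.5, |1|->1.5, |2|->3.5, |2|->3.5, |1|->1.5, |8|->11
Step 3: Attach original signs; sum ranks with positive sign and with negative sign.
W+ = 8.5 + 8.5 + 5.5 + 7 + 5.5 + 3.5 + 1.5 = 40
W- = 10 + 1.5 + 3.5 + 11 = 26
(Check: W+ + W- = 66 should equal n(n+1)/2 = 66.)
Step 4: Test statistic W = min(W+, W-) = 26.
Step 5: Ties in |d|, so use the tie-corrected normal approximation.
        E[W] = n(n+1)/4 = 11*12/4 = 33.
        Tie groups: |d|=1 (t=2), |d|=2 (t=2), |d|=3 (t=2), |d|=5 (t=2); sum(t^3 - t) = 24.
        Var[W] = n(n+1)(2n+1)/24 - sum(t^3-t)/48 = 3036/24 - 24/48 = 126.
        z = (W - E[W]) / sqrt(Var[W]) = (26 - 33) / 11.2250 = -0.6236.
        Two-sided p = 2*Phi(z) = 0.532884.
Step 6: alpha = 0.1. fail to reject H0.

W+ = 40, W- = 26, W = min = 26, p = 0.532884, fail to reject H0.


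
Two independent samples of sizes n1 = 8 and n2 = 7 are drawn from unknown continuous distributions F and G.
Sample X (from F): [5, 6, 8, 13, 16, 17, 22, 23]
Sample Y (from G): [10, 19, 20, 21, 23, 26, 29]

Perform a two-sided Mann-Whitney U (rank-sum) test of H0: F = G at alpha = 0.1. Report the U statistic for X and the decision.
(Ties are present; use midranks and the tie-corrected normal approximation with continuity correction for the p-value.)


Step 1: Combine and sort all 15 observations; assign midranks.
sorted (value, group): (5,X), (6,X), (8,X), (10,Y), (13,X), (16,X), (17,X), (19,Y), (20,Y), (21,Y), (22,X), (23,X), (23,Y), (26,Y), (29,Y)
ranks: 5->1, 6->2, 8->3, 10->4, 13->5, 16->6, 17->7, 19->8, 20->9, 21->10, 22->11, 23->12.5, 23->12.5, 26->14, 29->15
Step 2: Rank sum for X: R1 = 1 + 2 + 3 + 5 + 6 + 7 + 11 + 12.5 = 47.5.
Step 3: U_X = R1 - n1(n1+1)/2 = 47.5 - 8*9/2 = 47.5 - 36 = 11.5.
       U_Y = n1*n2 - U_X = 56 - 11.5 = 44.5.
Step 4: Ties are present, so use the tie-corrected normal approximation (with continuity correction) for the p-value.
Step 5: p-value = 0.063840; compare to alpha = 0.1. reject H0.

U_X = 11.5, p = 0.063840, reject H0 at alpha = 0.1.


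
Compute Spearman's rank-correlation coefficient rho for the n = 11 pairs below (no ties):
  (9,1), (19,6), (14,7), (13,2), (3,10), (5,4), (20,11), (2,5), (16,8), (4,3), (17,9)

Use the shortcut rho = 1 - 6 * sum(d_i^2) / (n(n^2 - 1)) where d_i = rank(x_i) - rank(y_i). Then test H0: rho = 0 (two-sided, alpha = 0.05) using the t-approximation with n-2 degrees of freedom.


Step 1: Rank x and y separately (midranks; no ties here).
rank(x): 9->5, 19->10, 14->7, 13->6, 3->2, 5->4, 20->11, 2->1, 16->8, 4->3, 17->9
rank(y): 1->1, 6->6, 7->7, 2->2, 10->10, 4->4, 11->11, 5->5, 8->8, 3->3, 9->9
Step 2: d_i = R_x(i) - R_y(i); compute d_i^2.
  (5-1)^2=16, (10-6)^2=16, (7-7)^2=0, (6-2)^2=16, (2-10)^2=64, (4-4)^2=0, (11-11)^2=0, (1-5)^2=16, (8-8)^2=0, (3-3)^2=0, (9-9)^2=0
sum(d^2) = 128.
Step 3: rho = 1 - 6*128 / (11*(11^2 - 1)) = 1 - 768/1320 = 0.418182.
Step 4: Under H0, t = rho * sqrt((n-2)/(1-rho^2)) = 1.3811 ~ t(9).
Step 5: Two-sided p-value from the t-distribution with 9 df = 0.200570.
Step 6: alpha = 0.05. fail to reject H0.

rho = 0.4182, p = 0.200570, fail to reject H0 at alpha = 0.05.


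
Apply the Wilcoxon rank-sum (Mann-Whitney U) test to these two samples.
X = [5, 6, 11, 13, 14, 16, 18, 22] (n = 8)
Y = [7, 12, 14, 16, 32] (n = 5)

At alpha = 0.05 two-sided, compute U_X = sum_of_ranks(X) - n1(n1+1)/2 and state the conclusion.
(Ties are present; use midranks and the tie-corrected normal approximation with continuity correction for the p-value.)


Step 1: Combine and sort all 13 observations; assign midranks.
sorted (value, group): (5,X), (6,X), (7,Y), (11,X), (12,Y), (13,X), (14,X), (14,Y), (16,X), (16,Y), (18,X), (22,X), (32,Y)
ranks: 5->1, 6->2, 7->3, 11->4, 12->5, 13->6, 14->7.5, 14->7.5, 16->9.5, 16->9.5, 18->11, 22->12, 32->13
Step 2: Rank sum for X: R1 = 1 + 2 + 4 + 6 + 7.5 + 9.5 + 11 + 12 = 53.
Step 3: U_X = R1 - n1(n1+1)/2 = 53 - 8*9/2 = 53 - 36 = 17.
       U_Y = n1*n2 - U_X = 40 - 17 = 23.
Step 4: Ties are present, so use the tie-corrected normal approximation (with continuity correction) for the p-value.
Step 5: p-value = 0.713640; compare to alpha = 0.05. fail to reject H0.

U_X = 17, p = 0.713640, fail to reject H0 at alpha = 0.05.


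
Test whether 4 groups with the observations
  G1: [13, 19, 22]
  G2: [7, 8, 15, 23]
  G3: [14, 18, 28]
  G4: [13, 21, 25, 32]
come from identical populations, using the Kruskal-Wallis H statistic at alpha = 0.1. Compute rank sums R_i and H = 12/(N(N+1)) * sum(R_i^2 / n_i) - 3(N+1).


Step 1: Combine all N = 14 observations and assign midranks.
sorted (value, group, rank): (7,G2,1), (8,G2,2), (13,G1,3.5), (13,G4,3.5), (14,G3,5), (15,G2,6), (18,G3,7), (19,G1,8), (21,G4,9), (22,G1,10), (23,G2,11), (25,G4,12), (28,G3,13), (32,G4,14)
Step 2: Sum ranks within each group.
R_1 = 21.5 (n_1 = 3)
R_2 = 20 (n_2 = 4)
R_3 = 25 (n_3 = 3)
R_4 = 38.5 (n_4 = 4)
Step 3: H = 12/(N(N+1)) * sum(R_i^2/n_i) - 3(N+1)
     = 12/(14*15) * (21.5^2/3 + 20^2/4 + 25^2/3 + 38.5^2/4) - 3*15
     = 0.057143 * 832.979 - 45
     = 2.598810.
Step 4: Ties present; correction factor C = 1 - 6/(14^3 - 14) = 0.997802. Corrected H = 2.598810 / 0.997802 = 2.604534.
Step 5: Under H0, H ~ chi^2(3); p-value = 0.456695.
Step 6: alpha = 0.1. fail to reject H0.

H = 2.6045, df = 3, p = 0.456695, fail to reject H0.


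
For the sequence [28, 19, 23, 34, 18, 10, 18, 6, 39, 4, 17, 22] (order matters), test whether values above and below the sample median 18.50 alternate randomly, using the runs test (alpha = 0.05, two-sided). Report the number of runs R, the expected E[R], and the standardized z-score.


Step 1: Compute median = 18.50; label A = above, B = below.
Labels in order: AAAABBBBABBA  (n_A = 6, n_B = 6)
Step 2: Count runs R = 5.
Step 3: Under H0 (random ordering), E[R] = 2*n_A*n_B/(n_A+n_B) + 1 = 2*6*6/12 + 1 = 7.0000.
        Var[R] = 2*n_A*n_B*(2*n_A*n_B - n_A - n_B) / ((n_A+n_B)^2 * (n_A+n_B-1)) = 4320/1584 = 2.7273.
        SD[R] = 1.6514.
Step 4: Continuity-corrected z = (R + 0.5 - E[R]) / SD[R] = (5 + 0.5 - 7.0000) / 1.6514 = -0.9083.
Step 5: Two-sided p-value via normal approximation = 2*(1 - Phi(|z|)) = 0.363722.
Step 6: alpha = 0.05. fail to reject H0.

R = 5, z = -0.9083, p = 0.363722, fail to reject H0.


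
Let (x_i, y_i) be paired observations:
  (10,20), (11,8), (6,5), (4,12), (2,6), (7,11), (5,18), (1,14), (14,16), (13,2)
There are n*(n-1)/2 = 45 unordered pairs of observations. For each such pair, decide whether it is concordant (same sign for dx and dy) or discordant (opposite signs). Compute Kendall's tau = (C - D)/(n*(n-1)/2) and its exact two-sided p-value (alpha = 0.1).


Step 1: Enumerate the 45 unordered pairs (i,j) with i<j and classify each by sign(x_j-x_i) * sign(y_j-y_i).
  (1,2):dx=+1,dy=-12->D; (1,3):dx=-4,dy=-15->C; (1,4):dx=-6,dy=-8->C; (1,5):dx=-8,dy=-14->C
  (1,6):dx=-3,dy=-9->C; (1,7):dx=-5,dy=-2->C; (1,8):dx=-9,dy=-6->C; (1,9):dx=+4,dy=-4->D
  (1,10):dx=+3,dy=-18->D; (2,3):dx=-5,dy=-3->C; (2,4):dx=-7,dy=+4->D; (2,5):dx=-9,dy=-2->C
  (2,6):dx=-4,dy=+3->D; (2,7):dx=-6,dy=+10->D; (2,8):dx=-10,dy=+6->D; (2,9):dx=+3,dy=+8->C
  (2,10):dx=+2,dy=-6->D; (3,4):dx=-2,dy=+7->D; (3,5):dx=-4,dy=+1->D; (3,6):dx=+1,dy=+6->C
  (3,7):dx=-1,dy=+13->D; (3,8):dx=-5,dy=+9->D; (3,9):dx=+8,dy=+11->C; (3,10):dx=+7,dy=-3->D
  (4,5):dx=-2,dy=-6->C; (4,6):dx=+3,dy=-1->D; (4,7):dx=+1,dy=+6->C; (4,8):dx=-3,dy=+2->D
  (4,9):dx=+10,dy=+4->C; (4,10):dx=+9,dy=-10->D; (5,6):dx=+5,dy=+5->C; (5,7):dx=+3,dy=+12->C
  (5,8):dx=-1,dy=+8->D; (5,9):dx=+12,dy=+10->C; (5,10):dx=+11,dy=-4->D; (6,7):dx=-2,dy=+7->D
  (6,8):dx=-6,dy=+3->D; (6,9):dx=+7,dy=+5->C; (6,10):dx=+6,dy=-9->D; (7,8):dx=-4,dy=-4->C
  (7,9):dx=+9,dy=-2->D; (7,10):dx=+8,dy=-16->D; (8,9):dx=+13,dy=+2->C; (8,10):dx=+12,dy=-12->D
  (9,10):dx=-1,dy=-14->C
Step 2: C = 21, D = 24, total pairs = 45.
Step 3: tau = (C - D)/(n(n-1)/2) = (21 - 24)/45 = -0.066667.
Step 4: Exact two-sided p-value (enumerate n! = 3628800 permutations of y under H0): p = 0.861801.
Step 5: alpha = 0.1. fail to reject H0.

tau_b = -0.0667 (C=21, D=24), p = 0.861801, fail to reject H0.


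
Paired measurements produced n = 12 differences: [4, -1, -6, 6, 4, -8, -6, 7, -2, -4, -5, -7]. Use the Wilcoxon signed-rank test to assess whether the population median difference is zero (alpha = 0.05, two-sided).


Step 1: Drop any zero differences (none here) and take |d_i|.
|d| = [4, 1, 6, 6, 4, 8, 6, 7, 2, 4, 5, 7]
Step 2: Midrank |d_i| (ties get averaged ranks).
ranks: |4|->4, |1|->1, |6|->8, |6|->8, |4|->4, |8|->12, |6|->8, |7|->10.5, |2|->2, |4|->4, |5|->6, |7|->10.5
Step 3: Attach original signs; sum ranks with positive sign and with negative sign.
W+ = 4 + 8 + 4 + 10.5 = 26.5
W- = 1 + 8 + 12 + 8 + 2 + 4 + 6 + 10.5 = 51.5
(Check: W+ + W- = 78 should equal n(n+1)/2 = 78.)
Step 4: Test statistic W = min(W+, W-) = 26.5.
Step 5: Ties in |d|, so use the tie-corrected normal approximation.
        E[W] = n(n+1)/4 = 12*13/4 = 39.
        Tie groups: |d|=4 (t=3), |d|=6 (t=3), |d|=7 (t=2); sum(t^3 - t) = 54.
        Var[W] = n(n+1)(2n+1)/24 - sum(t^3-t)/48 = 3900/24 - 54/48 = 161.375.
        z = (W - E[W]) / sqrt(Var[W]) = (26.5 - 39) / 12.7033 = -0.9840.
        Two-sided p = 2*Phi(z) = 0.325119.
Step 6: alpha = 0.05. fail to reject H0.

W+ = 26.5, W- = 51.5, W = min = 26.5, p = 0.325119, fail to reject H0.


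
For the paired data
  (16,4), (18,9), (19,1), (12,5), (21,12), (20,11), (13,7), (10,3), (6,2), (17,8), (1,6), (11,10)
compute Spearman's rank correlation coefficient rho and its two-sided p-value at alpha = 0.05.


Step 1: Rank x and y separately (midranks; no ties here).
rank(x): 16->7, 18->9, 19->10, 12->5, 21->12, 20->11, 13->6, 10->3, 6->2, 17->8, 1->1, 11->4
rank(y): 4->4, 9->9, 1->1, 5->5, 12->12, 11->11, 7->7, 3->3, 2->2, 8->8, 6->6, 10->10
Step 2: d_i = R_x(i) - R_y(i); compute d_i^2.
  (7-4)^2=9, (9-9)^2=0, (10-1)^2=81, (5-5)^2=0, (12-12)^2=0, (11-11)^2=0, (6-7)^2=1, (3-3)^2=0, (2-2)^2=0, (8-8)^2=0, (1-6)^2=25, (4-10)^2=36
sum(d^2) = 152.
Step 3: rho = 1 - 6*152 / (12*(12^2 - 1)) = 1 - 912/1716 = 0.468531.
Step 4: Under H0, t = rho * sqrt((n-2)/(1-rho^2)) = 1.6771 ~ t(10).
Step 5: Two-sided p-value from the t-distribution with 10 df = 0.124455.
Step 6: alpha = 0.05. fail to reject H0.

rho = 0.4685, p = 0.124455, fail to reject H0 at alpha = 0.05.


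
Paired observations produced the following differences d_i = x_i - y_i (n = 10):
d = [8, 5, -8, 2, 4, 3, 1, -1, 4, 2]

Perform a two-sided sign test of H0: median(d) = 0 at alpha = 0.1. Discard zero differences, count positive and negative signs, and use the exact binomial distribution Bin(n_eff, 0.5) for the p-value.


Step 1: Discard zero differences. Original n = 10; n_eff = number of nonzero differences = 10.
Nonzero differences (with sign): +8, +5, -8, +2, +4, +3, +1, -1, +4, +2
Step 2: Count signs: positive = 8, negative = 2.
Step 3: Under H0: P(positive) = 0.5, so the number of positives S ~ Bin(10, 0.5).
Step 4: Two-sided exact p-value = sum of Bin(10,0.5) probabilities at or below the observed probability = 0.109375.
Step 5: alpha = 0.1. fail to reject H0.

n_eff = 10, pos = 8, neg = 2, p = 0.109375, fail to reject H0.


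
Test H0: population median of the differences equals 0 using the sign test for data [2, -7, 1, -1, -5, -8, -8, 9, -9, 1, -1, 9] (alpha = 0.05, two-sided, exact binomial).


Step 1: Discard zero differences. Original n = 12; n_eff = number of nonzero differences = 12.
Nonzero differences (with sign): +2, -7, +1, -1, -5, -8, -8, +9, -9, +1, -1, +9
Step 2: Count signs: positive = 5, negative = 7.
Step 3: Under H0: P(positive) = 0.5, so the number of positives S ~ Bin(12, 0.5).
Step 4: Two-sided exact p-value = sum of Bin(12,0.5) probabilities at or below the observed probability = 0.774414.
Step 5: alpha = 0.05. fail to reject H0.

n_eff = 12, pos = 5, neg = 7, p = 0.774414, fail to reject H0.


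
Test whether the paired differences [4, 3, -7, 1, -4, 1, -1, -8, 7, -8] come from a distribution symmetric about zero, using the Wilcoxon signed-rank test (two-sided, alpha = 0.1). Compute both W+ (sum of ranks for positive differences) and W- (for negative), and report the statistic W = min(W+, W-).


Step 1: Drop any zero differences (none here) and take |d_i|.
|d| = [4, 3, 7, 1, 4, 1, 1, 8, 7, 8]
Step 2: Midrank |d_i| (ties get averaged ranks).
ranks: |4|->5.5, |3|->4, |7|->7.5, |1|->2, |4|->5.5, |1|->2, |1|->2, |8|->9.5, |7|->7.5, |8|->9.5
Step 3: Attach original signs; sum ranks with positive sign and with negative sign.
W+ = 5.5 + 4 + 2 + 2 + 7.5 = 21
W- = 7.5 + 5.5 + 2 + 9.5 + 9.5 = 34
(Check: W+ + W- = 55 should equal n(n+1)/2 = 55.)
Step 4: Test statistic W = min(W+, W-) = 21.
Step 5: Ties in |d|, so use the tie-corrected normal approximation.
        E[W] = n(n+1)/4 = 10*11/4 = 27.5.
        Tie groups: |d|=1 (t=3), |d|=4 (t=2), |d|=7 (t=2), |d|=8 (t=2); sum(t^3 - t) = 42.
        Var[W] = n(n+1)(2n+1)/24 - sum(t^3-t)/48 = 2310/24 - 42/48 = 95.375.
        z = (W - E[W]) / sqrt(Var[W]) = (21 - 27.5) / 9.7660 = -0.6656.
        Two-sided p = 2*Phi(z) = 0.505684.
Step 6: alpha = 0.1. fail to reject H0.

W+ = 21, W- = 34, W = min = 21, p = 0.505684, fail to reject H0.


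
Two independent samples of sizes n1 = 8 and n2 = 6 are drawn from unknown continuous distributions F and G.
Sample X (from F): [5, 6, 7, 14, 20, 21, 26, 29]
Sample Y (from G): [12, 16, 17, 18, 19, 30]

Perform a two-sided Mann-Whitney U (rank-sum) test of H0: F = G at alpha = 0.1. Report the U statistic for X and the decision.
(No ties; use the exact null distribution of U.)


Step 1: Combine and sort all 14 observations; assign midranks.
sorted (value, group): (5,X), (6,X), (7,X), (12,Y), (14,X), (16,Y), (17,Y), (18,Y), (19,Y), (20,X), (21,X), (26,X), (29,X), (30,Y)
ranks: 5->1, 6->2, 7->3, 12->4, 14->5, 16->6, 17->7, 18->8, 19->9, 20->10, 21->11, 26->12, 29->13, 30->14
Step 2: Rank sum for X: R1 = 1 + 2 + 3 + 5 + 10 + 11 + 12 + 13 = 57.
Step 3: U_X = R1 - n1(n1+1)/2 = 57 - 8*9/2 = 57 - 36 = 21.
       U_Y = n1*n2 - U_X = 48 - 21 = 27.
Step 4: No ties, so the exact null distribution of U (based on enumerating the C(14,8) = 3003 equally likely rank assignments) gives the two-sided p-value.
Step 5: p-value = 0.754579; compare to alpha = 0.1. fail to reject H0.

U_X = 21, p = 0.754579, fail to reject H0 at alpha = 0.1.
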